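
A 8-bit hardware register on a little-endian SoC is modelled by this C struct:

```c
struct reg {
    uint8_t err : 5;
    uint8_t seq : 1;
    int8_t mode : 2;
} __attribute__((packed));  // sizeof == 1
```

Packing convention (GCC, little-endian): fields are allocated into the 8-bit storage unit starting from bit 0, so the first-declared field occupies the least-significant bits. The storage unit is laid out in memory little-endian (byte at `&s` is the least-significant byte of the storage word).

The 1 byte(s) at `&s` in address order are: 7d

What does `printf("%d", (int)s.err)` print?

[0]=0x7d (little-endian) → word 0x7d
err:5 @ bit 0 → (0x7d>>0)&0x1f = 0x1d  ←
seq:1 @ bit 5 → (0x7d>>5)&0x1 = 0x1
mode:2 @ bit 6 → (0x7d>>6)&0x3 = 0x1

29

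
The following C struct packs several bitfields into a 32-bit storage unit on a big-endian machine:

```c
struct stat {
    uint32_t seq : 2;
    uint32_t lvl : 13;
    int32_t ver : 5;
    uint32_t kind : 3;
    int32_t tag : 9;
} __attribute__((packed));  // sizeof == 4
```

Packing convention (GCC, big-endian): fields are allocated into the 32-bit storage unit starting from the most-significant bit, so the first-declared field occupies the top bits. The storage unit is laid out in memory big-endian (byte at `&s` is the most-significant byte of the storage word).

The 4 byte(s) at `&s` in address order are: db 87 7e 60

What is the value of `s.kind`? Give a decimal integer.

7

[0]=0xdb [1]=0x87 [2]=0x7e [3]=0x60 (big-endian) → word 0xdb877e60
seq:2 @ bit 30 → (0xdb877e60>>30)&0x3 = 0x3
lvl:13 @ bit 17 → (0xdb877e60>>17)&0x1fff = 0xdc3
ver:5 @ bit 12 → (0xdb877e60>>12)&0x1f = 0x17
kind:3 @ bit 9 → (0xdb877e60>>9)&0x7 = 0x7  ←
tag:9 @ bit 0 → (0xdb877e60>>0)&0x1ff = 0x60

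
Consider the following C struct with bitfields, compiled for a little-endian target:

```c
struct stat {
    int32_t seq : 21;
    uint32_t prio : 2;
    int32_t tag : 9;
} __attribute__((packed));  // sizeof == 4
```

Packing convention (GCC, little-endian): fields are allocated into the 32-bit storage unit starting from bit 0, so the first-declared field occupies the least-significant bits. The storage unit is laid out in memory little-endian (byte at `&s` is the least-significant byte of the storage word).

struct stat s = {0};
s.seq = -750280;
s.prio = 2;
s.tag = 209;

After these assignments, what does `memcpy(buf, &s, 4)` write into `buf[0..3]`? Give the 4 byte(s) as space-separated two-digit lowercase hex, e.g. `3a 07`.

38 8d d4 68

[0+:21] seq=-750280 & 0x1fffff = 0x148d38; word=0x00148d38
[21+:2] prio=2 & 0x3 = 0x2; word=0x00548d38
[23+:9] tag=209 & 0x1ff = 0xd1; word=0x68d48d38
word = 0x68d48d38 → little-endian bytes:
  [0]=0x38  [1]=0x8d  [2]=0xd4  [3]=0x68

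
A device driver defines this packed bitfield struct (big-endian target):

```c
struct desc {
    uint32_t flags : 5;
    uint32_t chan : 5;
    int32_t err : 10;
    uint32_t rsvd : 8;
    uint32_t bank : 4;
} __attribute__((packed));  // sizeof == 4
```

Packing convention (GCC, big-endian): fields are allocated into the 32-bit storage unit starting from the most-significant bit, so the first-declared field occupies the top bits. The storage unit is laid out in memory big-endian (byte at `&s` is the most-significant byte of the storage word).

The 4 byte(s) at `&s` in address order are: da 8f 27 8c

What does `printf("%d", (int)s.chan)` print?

10

[0]=0xda [1]=0x8f [2]=0x27 [3]=0x8c (big-endian) → word 0xda8f278c
flags [27+:5] = (word>>27) & 0x1f = 27
chan [22+:5] = (word>>22) & 0x1f = 10  ←
err [12+:10] = (word>>12) & 0x3ff = 242
rsvd [4+:8] = (word>>4) & 0xff = 120
bank [0+:4] = (word>>0) & 0xf = 12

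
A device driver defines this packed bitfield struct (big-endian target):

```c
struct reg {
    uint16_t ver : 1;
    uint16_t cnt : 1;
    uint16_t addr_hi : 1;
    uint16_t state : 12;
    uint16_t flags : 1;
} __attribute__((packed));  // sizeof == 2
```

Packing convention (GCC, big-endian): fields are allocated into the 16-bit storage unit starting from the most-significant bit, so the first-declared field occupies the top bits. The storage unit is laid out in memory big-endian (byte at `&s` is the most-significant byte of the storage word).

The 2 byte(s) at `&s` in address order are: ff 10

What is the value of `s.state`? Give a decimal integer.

[0]=0xff [1]=0x10 (big-endian) → word 0xff10
ver:1 @ bit 15 → (0xff10>>15)&0x1 = 0x1
cnt:1 @ bit 14 → (0xff10>>14)&0x1 = 0x1
addr_hi:1 @ bit 13 → (0xff10>>13)&0x1 = 0x1
state:12 @ bit 1 → (0xff10>>1)&0xfff = 0xf88  ←
flags:1 @ bit 0 → (0xff10>>0)&0x1 = 0x0

3976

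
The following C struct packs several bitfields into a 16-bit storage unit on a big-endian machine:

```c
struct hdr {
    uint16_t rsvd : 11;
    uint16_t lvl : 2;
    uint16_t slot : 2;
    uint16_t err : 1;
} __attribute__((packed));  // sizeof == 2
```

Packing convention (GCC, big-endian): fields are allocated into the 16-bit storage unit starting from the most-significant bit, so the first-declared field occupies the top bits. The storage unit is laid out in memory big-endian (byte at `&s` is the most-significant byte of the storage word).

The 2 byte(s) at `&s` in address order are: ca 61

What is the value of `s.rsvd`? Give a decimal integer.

1619

[0]=0xca [1]=0x61 (big-endian) → word 0xca61
rsvd [5+:11] = (word>>5) & 0x7ff = 1619  ←
lvl [3+:2] = (word>>3) & 0x3 = 0
slot [1+:2] = (word>>1) & 0x3 = 0
err [0+:1] = (word>>0) & 0x1 = 1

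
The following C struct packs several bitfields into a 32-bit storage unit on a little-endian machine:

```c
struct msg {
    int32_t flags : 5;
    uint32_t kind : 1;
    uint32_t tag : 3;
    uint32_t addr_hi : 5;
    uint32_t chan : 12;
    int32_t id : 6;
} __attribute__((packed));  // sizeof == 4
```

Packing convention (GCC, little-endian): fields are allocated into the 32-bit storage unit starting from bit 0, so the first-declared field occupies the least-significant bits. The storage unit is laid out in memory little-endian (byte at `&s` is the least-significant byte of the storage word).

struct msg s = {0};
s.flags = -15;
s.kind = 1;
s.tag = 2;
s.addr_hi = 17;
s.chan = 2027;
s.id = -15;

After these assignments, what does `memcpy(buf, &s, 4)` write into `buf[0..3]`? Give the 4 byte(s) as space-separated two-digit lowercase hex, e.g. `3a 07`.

b1 e2 fa c5

flags (5b) val=-15 bits=0x11 at bit 0: 0x00000011
kind (1b) val=1 bits=0x1 at bit 5: 0x00000031
tag (3b) val=2 bits=0x2 at bit 6: 0x000000b1
addr_hi (5b) val=17 bits=0x11 at bit 9: 0x000022b1
chan (12b) val=2027 bits=0x7eb at bit 14: 0x01fae2b1
id (6b) val=-15 bits=0x31 at bit 26: 0xc5fae2b1
word = 0xc5fae2b1 → little-endian bytes:
  [0]=0xb1  [1]=0xe2  [2]=0xfa  [3]=0xc5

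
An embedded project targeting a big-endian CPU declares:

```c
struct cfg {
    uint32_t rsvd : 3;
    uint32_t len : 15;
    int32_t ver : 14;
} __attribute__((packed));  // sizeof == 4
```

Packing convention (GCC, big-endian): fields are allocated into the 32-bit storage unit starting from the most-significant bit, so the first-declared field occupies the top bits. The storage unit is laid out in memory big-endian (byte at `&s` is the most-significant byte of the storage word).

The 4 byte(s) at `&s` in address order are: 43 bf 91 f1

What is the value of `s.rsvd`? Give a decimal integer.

[0]=0x43 [1]=0xbf [2]=0x91 [3]=0xf1 (big-endian) → word 0x43bf91f1
rsvd:3 @ bit 29 → (0x43bf91f1>>29)&0x7 = 0x2  ←
len:15 @ bit 14 → (0x43bf91f1>>14)&0x7fff = 0xefe
ver:14 @ bit 0 → (0x43bf91f1>>0)&0x3fff = 0x11f1

2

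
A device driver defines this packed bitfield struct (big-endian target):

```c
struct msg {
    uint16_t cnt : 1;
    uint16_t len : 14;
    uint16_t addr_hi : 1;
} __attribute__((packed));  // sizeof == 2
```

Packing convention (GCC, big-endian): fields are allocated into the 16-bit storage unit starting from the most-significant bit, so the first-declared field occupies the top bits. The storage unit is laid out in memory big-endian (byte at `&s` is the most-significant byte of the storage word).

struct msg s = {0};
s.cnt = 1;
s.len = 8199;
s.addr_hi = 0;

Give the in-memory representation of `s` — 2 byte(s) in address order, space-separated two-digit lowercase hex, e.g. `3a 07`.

cnt (1b) val=1 bits=0x1 at bit 15: 0x8000
len (14b) val=8199 bits=0x2007 at bit 1: 0xc00e
addr_hi (1b) val=0 bits=0x0 at bit 0: 0xc00e
word = 0xc00e → big-endian bytes:
  [0]=0xc0  [1]=0x0e

c0 0e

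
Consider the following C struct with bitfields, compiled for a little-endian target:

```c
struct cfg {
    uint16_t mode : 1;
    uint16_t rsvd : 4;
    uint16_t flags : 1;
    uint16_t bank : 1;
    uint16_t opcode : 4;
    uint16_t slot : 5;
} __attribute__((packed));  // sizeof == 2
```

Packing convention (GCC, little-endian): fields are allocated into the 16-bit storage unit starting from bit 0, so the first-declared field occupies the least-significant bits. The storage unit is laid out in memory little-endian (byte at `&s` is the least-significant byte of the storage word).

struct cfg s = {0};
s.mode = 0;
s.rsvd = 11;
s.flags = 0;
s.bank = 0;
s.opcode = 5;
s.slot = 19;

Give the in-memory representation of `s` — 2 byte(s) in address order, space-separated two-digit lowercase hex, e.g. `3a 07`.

[0+:1] mode=0 & 0x1 = 0x0; word=0x0000
[1+:4] rsvd=11 & 0xf = 0xb; word=0x0016
[5+:1] flags=0 & 0x1 = 0x0; word=0x0016
[6+:1] bank=0 & 0x1 = 0x0; word=0x0016
[7+:4] opcode=5 & 0xf = 0x5; word=0x0296
[11+:5] slot=19 & 0x1f = 0x13; word=0x9a96
word = 0x9a96 → little-endian bytes:
  [0]=0x96  [1]=0x9a

96 9a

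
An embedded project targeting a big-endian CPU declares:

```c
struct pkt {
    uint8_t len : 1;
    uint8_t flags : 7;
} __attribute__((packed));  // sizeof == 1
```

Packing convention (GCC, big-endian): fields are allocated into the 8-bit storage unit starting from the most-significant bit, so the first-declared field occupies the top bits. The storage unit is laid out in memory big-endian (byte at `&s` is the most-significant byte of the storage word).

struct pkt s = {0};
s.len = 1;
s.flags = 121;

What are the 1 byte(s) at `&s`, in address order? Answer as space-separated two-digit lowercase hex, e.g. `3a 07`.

f9

len (1b) val=1 bits=0x1 at bit 7: 0x80
flags (7b) val=121 bits=0x79 at bit 0: 0xf9
word = 0xf9 → big-endian bytes:
  [0]=0xf9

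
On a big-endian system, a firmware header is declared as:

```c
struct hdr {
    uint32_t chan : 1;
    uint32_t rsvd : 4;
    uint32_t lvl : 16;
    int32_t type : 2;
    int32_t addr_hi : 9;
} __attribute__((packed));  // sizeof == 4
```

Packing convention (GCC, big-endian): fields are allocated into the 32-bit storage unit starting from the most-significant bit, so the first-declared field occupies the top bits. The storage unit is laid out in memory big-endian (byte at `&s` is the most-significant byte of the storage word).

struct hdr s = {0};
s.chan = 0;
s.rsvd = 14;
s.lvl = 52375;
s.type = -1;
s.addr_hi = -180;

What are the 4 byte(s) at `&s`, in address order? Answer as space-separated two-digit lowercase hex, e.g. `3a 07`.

76 64 bf 4c

chan:1 = 0 → 0x0 << 31 → word 0x00000000
rsvd:4 = 14 → 0xe << 27 → word 0x70000000
lvl:16 = 52375 → 0xcc97 << 11 → word 0x7664b800
type:2 = -1 → 0x3 << 9 → word 0x7664be00
addr_hi:9 = -180 → 0x14c << 0 → word 0x7664bf4c
word = 0x7664bf4c → big-endian bytes:
  [0]=0x76  [1]=0x64  [2]=0xbf  [3]=0x4c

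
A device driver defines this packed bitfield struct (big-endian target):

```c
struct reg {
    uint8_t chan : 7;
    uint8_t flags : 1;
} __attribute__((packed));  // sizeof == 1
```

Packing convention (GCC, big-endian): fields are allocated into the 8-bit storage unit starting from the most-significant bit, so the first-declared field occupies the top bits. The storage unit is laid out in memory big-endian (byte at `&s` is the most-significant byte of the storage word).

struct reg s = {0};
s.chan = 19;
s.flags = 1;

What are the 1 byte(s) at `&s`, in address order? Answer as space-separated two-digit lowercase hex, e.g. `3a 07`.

[1+:7] chan=19 & 0x7f = 0x13; word=0x26
[0+:1] flags=1 & 0x1 = 0x1; word=0x27
word = 0x27 → big-endian bytes:
  [0]=0x27

27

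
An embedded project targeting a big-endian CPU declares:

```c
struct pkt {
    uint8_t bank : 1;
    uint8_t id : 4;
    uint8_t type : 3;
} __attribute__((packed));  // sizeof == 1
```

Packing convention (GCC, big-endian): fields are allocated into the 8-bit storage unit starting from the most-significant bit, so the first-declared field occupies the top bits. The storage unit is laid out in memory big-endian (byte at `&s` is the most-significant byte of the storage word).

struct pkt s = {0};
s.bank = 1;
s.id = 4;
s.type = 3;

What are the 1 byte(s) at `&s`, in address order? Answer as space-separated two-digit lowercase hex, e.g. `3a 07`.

bank (1b) val=1 bits=0x1 at bit 7: 0x80
id (4b) val=4 bits=0x4 at bit 3: 0xa0
type (3b) val=3 bits=0x3 at bit 0: 0xa3
word = 0xa3 → big-endian bytes:
  [0]=0xa3

a3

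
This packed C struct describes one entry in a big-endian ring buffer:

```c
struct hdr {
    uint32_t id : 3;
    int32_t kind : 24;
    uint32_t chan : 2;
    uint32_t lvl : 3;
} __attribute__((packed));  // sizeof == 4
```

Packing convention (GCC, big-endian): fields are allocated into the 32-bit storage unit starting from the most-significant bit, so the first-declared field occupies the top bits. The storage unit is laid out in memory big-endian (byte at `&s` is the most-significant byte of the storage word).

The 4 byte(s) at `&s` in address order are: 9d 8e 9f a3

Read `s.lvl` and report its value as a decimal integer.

[0]=0x9d [1]=0x8e [2]=0x9f [3]=0xa3 (big-endian) → word 0x9d8e9fa3
id [29+:3] = (word>>29) & 0x7 = 4
kind [5+:24] = (word>>5) & 0xffffff = 15496445
chan [3+:2] = (word>>3) & 0x3 = 0
lvl [0+:3] = (word>>0) & 0x7 = 3  ←

3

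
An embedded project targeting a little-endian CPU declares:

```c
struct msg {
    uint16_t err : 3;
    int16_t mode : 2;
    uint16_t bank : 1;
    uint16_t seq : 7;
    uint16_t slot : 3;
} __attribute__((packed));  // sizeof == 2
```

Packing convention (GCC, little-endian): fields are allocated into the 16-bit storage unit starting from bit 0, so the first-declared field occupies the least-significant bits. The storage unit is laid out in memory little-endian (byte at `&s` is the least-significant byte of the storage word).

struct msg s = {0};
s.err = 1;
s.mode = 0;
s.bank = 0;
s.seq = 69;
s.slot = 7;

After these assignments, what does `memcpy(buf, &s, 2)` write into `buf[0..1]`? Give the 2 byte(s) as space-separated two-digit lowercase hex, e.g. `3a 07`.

err:3 = 1 → 0x1 << 0 → word 0x0001
mode:2 = 0 → 0x0 << 3 → word 0x0001
bank:1 = 0 → 0x0 << 5 → word 0x0001
seq:7 = 69 → 0x45 << 6 → word 0x1141
slot:3 = 7 → 0x7 << 13 → word 0xf141
word = 0xf141 → little-endian bytes:
  [0]=0x41  [1]=0xf1

41 f1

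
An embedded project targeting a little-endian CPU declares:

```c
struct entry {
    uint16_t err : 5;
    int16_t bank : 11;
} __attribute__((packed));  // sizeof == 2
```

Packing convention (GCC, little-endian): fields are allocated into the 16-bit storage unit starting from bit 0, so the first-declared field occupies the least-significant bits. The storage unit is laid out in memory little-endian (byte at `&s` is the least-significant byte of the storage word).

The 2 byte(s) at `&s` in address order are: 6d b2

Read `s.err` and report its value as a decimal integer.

13

[0]=0x6d [1]=0xb2 (little-endian) → word 0xb26d
err:5 @ bit 0 → (0xb26d>>0)&0x1f = 0xd  ←
bank:11 @ bit 5 → (0xb26d>>5)&0x7ff = 0x593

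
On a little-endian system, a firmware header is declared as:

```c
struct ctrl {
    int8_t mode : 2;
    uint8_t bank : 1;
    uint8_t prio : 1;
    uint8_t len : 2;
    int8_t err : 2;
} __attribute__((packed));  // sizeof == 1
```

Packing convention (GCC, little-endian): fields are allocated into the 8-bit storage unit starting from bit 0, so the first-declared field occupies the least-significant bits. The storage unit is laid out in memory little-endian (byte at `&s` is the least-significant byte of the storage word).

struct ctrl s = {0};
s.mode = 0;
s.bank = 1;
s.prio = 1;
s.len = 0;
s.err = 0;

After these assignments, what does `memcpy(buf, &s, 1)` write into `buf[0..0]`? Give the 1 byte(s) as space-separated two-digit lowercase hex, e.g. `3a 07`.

0c

[0+:2] mode=0 & 0x3 = 0x0; word=0x00
[2+:1] bank=1 & 0x1 = 0x1; word=0x04
[3+:1] prio=1 & 0x1 = 0x1; word=0x0c
[4+:2] len=0 & 0x3 = 0x0; word=0x0c
[6+:2] err=0 & 0x3 = 0x0; word=0x0c
word = 0x0c → little-endian bytes:
  [0]=0x0c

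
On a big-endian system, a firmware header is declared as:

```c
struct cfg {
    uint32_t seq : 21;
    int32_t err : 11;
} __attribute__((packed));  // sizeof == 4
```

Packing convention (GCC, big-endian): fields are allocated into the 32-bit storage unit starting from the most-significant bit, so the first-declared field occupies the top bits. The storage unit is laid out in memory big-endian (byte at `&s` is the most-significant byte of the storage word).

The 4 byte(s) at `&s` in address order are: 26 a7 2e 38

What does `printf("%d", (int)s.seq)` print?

[0]=0x26 [1]=0xa7 [2]=0x2e [3]=0x38 (big-endian) → word 0x26a72e38
seq:21 @ bit 11 → (0x26a72e38>>11)&0x1fffff = 0x4d4e5  ←
err:11 @ bit 0 → (0x26a72e38>>0)&0x7ff = 0x638

316645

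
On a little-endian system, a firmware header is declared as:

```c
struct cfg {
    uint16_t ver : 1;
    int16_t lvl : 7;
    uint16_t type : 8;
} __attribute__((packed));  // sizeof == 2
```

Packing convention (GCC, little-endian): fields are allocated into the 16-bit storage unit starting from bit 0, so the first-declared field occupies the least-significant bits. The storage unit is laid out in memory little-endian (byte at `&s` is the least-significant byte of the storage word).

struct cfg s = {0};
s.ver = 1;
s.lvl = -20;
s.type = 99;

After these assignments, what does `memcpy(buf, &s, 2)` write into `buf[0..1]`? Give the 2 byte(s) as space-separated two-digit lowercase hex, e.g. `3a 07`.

d9 63

ver:1 = 1 → 0x1 << 0 → word 0x0001
lvl:7 = -20 → 0x6c << 1 → word 0x00d9
type:8 = 99 → 0x63 << 8 → word 0x63d9
word = 0x63d9 → little-endian bytes:
  [0]=0xd9  [1]=0x63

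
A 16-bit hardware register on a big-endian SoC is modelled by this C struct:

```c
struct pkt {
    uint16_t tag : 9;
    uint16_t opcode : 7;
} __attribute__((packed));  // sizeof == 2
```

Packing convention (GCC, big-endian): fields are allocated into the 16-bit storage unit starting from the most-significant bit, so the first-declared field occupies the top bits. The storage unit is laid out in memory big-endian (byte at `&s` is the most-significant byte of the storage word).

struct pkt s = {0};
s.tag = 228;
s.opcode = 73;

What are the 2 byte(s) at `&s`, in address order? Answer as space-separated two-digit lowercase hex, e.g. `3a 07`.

tag:9 = 228 → 0xe4 << 7 → word 0x7200
opcode:7 = 73 → 0x49 << 0 → word 0x7249
word = 0x7249 → big-endian bytes:
  [0]=0x72  [1]=0x49

72 49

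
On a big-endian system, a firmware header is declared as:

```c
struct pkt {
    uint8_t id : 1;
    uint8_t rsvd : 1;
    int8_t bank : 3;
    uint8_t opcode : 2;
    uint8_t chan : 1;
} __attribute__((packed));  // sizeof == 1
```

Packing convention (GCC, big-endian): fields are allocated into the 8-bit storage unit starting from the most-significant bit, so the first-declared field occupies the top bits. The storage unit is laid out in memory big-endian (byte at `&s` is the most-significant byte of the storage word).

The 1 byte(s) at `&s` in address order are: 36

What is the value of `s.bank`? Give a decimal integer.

[0]=0x36 (big-endian) → word 0x36
id [7+:1] = (word>>7) & 0x1 = 0
rsvd [6+:1] = (word>>6) & 0x1 = 0
bank [3+:3] = (word>>3) & 0x7 = 6  ←
opcode [1+:2] = (word>>1) & 0x3 = 3
chan [0+:1] = (word>>0) & 0x1 = 0
bank signed 3b, MSB=1: 6 - 8 = -2

-2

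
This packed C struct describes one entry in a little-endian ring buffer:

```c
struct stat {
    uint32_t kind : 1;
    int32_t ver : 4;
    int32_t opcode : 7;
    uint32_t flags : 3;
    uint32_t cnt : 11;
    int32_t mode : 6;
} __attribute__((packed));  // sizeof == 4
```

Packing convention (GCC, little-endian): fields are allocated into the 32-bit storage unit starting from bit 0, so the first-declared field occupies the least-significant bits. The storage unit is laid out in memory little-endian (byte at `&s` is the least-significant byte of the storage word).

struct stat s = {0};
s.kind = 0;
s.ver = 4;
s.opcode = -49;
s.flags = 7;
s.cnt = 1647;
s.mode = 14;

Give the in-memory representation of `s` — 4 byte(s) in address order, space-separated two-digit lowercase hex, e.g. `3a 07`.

e8 f9 37 3b

[0+:1] kind=0 & 0x1 = 0x0; word=0x00000000
[1+:4] ver=4 & 0xf = 0x4; word=0x00000008
[5+:7] opcode=-49 & 0x7f = 0x4f; word=0x000009e8
[12+:3] flags=7 & 0x7 = 0x7; word=0x000079e8
[15+:11] cnt=1647 & 0x7ff = 0x66f; word=0x0337f9e8
[26+:6] mode=14 & 0x3f = 0xe; word=0x3b37f9e8
word = 0x3b37f9e8 → little-endian bytes:
  [0]=0xe8  [1]=0xf9  [2]=0x37  [3]=0x3b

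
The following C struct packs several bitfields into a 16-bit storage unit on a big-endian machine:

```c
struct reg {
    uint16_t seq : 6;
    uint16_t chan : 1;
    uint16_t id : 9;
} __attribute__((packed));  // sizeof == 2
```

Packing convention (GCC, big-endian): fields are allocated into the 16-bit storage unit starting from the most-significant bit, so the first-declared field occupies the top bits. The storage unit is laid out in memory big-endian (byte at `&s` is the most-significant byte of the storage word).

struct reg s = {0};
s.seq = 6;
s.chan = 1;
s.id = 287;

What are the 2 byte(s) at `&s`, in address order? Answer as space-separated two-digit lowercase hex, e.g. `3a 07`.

1b 1f

seq:6 = 6 → 0x6 << 10 → word 0x1800
chan:1 = 1 → 0x1 << 9 → word 0x1a00
id:9 = 287 → 0x11f << 0 → word 0x1b1f
word = 0x1b1f → big-endian bytes:
  [0]=0x1b  [1]=0x1f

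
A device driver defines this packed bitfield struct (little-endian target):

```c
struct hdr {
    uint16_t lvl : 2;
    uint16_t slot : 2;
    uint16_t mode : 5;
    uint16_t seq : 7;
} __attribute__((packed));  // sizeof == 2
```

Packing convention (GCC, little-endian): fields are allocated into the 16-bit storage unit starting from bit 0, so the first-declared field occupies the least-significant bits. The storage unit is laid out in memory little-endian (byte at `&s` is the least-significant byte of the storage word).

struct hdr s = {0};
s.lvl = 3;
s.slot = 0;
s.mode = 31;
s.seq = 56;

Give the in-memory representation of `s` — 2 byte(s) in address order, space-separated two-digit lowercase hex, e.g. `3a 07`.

lvl:2 = 3 → 0x3 << 0 → word 0x0003
slot:2 = 0 → 0x0 << 2 → word 0x0003
mode:5 = 31 → 0x1f << 4 → word 0x01f3
seq:7 = 56 → 0x38 << 9 → word 0x71f3
word = 0x71f3 → little-endian bytes:
  [0]=0xf3  [1]=0x71

f3 71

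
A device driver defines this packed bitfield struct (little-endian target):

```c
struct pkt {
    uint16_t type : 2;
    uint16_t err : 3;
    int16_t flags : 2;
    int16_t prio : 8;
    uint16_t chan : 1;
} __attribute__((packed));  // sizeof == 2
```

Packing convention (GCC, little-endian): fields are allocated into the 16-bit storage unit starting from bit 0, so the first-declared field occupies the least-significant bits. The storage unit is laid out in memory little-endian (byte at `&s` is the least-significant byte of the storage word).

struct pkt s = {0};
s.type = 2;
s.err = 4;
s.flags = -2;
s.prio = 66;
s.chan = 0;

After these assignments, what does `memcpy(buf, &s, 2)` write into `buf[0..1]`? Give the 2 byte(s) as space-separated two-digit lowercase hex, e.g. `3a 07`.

[0+:2] type=2 & 0x3 = 0x2; word=0x0002
[2+:3] err=4 & 0x7 = 0x4; word=0x0012
[5+:2] flags=-2 & 0x3 = 0x2; word=0x0052
[7+:8] prio=66 & 0xff = 0x42; word=0x2152
[15+:1] chan=0 & 0x1 = 0x0; word=0x2152
word = 0x2152 → little-endian bytes:
  [0]=0x52  [1]=0x21

52 21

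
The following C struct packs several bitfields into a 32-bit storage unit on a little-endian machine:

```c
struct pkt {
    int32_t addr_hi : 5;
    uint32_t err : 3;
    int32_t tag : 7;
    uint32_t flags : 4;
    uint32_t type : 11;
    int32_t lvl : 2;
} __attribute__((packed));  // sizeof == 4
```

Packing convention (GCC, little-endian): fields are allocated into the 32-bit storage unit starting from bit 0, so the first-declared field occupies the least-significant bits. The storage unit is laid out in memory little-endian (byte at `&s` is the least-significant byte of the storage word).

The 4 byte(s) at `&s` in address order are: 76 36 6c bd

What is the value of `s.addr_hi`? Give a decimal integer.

-10

[0]=0x76 [1]=0x36 [2]=0x6c [3]=0xbd (little-endian) → word 0xbd6c3676
addr_hi [0+:5] = (word>>0) & 0x1f = 22  ←
err [5+:3] = (word>>5) & 0x7 = 3
tag [8+:7] = (word>>8) & 0x7f = 54
flags [15+:4] = (word>>15) & 0xf = 8
type [19+:11] = (word>>19) & 0x7ff = 1965
lvl [30+:2] = (word>>30) & 0x3 = 2
addr_hi signed 5b, MSB=1: 22 - 32 = -10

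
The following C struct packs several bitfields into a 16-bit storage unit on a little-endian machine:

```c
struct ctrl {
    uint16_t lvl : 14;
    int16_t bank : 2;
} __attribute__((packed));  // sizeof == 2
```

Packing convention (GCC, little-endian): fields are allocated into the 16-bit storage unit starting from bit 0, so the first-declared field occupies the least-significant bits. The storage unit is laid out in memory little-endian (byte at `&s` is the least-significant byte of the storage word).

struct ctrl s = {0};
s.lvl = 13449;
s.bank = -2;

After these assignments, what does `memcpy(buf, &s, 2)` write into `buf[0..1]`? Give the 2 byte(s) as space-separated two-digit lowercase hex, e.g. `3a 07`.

89 b4

lvl (14b) val=13449 bits=0x3489 at bit 0: 0x3489
bank (2b) val=-2 bits=0x2 at bit 14: 0xb489
word = 0xb489 → little-endian bytes:
  [0]=0x89  [1]=0xb4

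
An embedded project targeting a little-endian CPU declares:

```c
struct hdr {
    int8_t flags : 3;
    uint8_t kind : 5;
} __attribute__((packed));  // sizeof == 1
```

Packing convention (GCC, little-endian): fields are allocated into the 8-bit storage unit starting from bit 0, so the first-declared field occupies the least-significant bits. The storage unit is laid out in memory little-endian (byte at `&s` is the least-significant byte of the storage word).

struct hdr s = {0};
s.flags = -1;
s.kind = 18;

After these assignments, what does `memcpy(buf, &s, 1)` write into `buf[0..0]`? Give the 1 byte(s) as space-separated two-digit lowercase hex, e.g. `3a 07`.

97

flags:3 = -1 → 0x7 << 0 → word 0x07
kind:5 = 18 → 0x12 << 3 → word 0x97
word = 0x97 → little-endian bytes:
  [0]=0x97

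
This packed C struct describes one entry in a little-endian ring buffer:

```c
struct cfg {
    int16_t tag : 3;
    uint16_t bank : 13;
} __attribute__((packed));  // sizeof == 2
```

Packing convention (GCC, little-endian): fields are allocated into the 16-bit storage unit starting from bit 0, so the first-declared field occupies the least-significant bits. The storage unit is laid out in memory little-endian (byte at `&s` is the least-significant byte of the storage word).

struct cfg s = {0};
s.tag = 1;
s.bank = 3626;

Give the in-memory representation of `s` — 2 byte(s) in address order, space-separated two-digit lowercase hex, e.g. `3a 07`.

tag:3 = 1 → 0x1 << 0 → word 0x0001
bank:13 = 3626 → 0xe2a << 3 → word 0x7151
word = 0x7151 → little-endian bytes:
  [0]=0x51  [1]=0x71

51 71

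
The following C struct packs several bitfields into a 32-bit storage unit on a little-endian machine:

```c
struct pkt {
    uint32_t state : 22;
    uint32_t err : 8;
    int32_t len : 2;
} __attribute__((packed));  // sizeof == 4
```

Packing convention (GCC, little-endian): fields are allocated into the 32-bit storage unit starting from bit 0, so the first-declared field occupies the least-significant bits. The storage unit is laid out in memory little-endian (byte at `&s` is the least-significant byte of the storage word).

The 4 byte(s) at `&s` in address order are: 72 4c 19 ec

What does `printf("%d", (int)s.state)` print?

1657970

[0]=0x72 [1]=0x4c [2]=0x19 [3]=0xec (little-endian) → word 0xec194c72
state [0+:22] = (word>>0) & 0x3fffff = 1657970  ←
err [22+:8] = (word>>22) & 0xff = 176
len [30+:2] = (word>>30) & 0x3 = 3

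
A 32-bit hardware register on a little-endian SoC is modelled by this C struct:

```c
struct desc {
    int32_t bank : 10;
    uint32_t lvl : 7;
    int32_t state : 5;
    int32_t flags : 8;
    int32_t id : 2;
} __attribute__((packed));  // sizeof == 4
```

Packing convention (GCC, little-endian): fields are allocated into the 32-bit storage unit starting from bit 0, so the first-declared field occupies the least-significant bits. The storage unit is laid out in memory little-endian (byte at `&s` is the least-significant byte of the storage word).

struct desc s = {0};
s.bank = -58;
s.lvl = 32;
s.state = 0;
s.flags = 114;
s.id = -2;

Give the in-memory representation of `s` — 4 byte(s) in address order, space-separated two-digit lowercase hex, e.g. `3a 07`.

bank:10 = -58 → 0x3c6 << 0 → word 0x000003c6
lvl:7 = 32 → 0x20 << 10 → word 0x000083c6
state:5 = 0 → 0x0 << 17 → word 0x000083c6
flags:8 = 114 → 0x72 << 22 → word 0x1c8083c6
id:2 = -2 → 0x2 << 30 → word 0x9c8083c6
word = 0x9c8083c6 → little-endian bytes:
  [0]=0xc6  [1]=0x83  [2]=0x80  [3]=0x9c

c6 83 80 9c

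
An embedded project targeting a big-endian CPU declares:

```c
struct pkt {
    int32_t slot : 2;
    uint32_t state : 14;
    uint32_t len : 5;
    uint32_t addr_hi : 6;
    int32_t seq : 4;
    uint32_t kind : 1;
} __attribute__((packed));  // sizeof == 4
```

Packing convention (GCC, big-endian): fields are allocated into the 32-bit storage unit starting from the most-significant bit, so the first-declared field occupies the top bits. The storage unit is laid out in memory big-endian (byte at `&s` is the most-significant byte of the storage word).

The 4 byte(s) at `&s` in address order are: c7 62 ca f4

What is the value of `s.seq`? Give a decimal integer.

-6

[0]=0xc7 [1]=0x62 [2]=0xca [3]=0xf4 (big-endian) → word 0xc762caf4
slot [30+:2] = (word>>30) & 0x3 = 3
state [16+:14] = (word>>16) & 0x3fff = 1890
len [11+:5] = (word>>11) & 0x1f = 25
addr_hi [5+:6] = (word>>5) & 0x3f = 23
seq [1+:4] = (word>>1) & 0xf = 10  ←
kind [0+:1] = (word>>0) & 0x1 = 0
seq signed 4b, MSB=1: 10 - 16 = -6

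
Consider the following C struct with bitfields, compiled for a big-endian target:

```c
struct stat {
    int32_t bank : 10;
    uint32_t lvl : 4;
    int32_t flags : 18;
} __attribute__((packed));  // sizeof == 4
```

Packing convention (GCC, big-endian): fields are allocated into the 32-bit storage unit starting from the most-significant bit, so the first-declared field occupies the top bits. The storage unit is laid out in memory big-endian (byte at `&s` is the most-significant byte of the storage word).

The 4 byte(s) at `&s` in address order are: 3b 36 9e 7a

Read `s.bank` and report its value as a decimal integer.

236

[0]=0x3b [1]=0x36 [2]=0x9e [3]=0x7a (big-endian) → word 0x3b369e7a
bank:10 @ bit 22 → (0x3b369e7a>>22)&0x3ff = 0xec  ←
lvl:4 @ bit 18 → (0x3b369e7a>>18)&0xf = 0xd
flags:18 @ bit 0 → (0x3b369e7a>>0)&0x3ffff = 0x29e7a
bank signed 10b, MSB=0: value = 236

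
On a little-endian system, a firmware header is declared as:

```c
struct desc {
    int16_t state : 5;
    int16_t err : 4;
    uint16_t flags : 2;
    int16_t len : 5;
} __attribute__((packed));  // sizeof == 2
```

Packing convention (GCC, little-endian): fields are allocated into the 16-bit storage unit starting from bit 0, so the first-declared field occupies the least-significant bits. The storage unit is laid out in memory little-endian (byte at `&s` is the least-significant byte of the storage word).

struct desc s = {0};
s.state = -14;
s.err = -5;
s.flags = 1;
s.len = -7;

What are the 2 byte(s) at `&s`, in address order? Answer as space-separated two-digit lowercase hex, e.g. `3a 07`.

72 cb

state:5 = -14 → 0x12 << 0 → word 0x0012
err:4 = -5 → 0xb << 5 → word 0x0172
flags:2 = 1 → 0x1 << 9 → word 0x0372
len:5 = -7 → 0x19 << 11 → word 0xcb72
word = 0xcb72 → little-endian bytes:
  [0]=0x72  [1]=0xcb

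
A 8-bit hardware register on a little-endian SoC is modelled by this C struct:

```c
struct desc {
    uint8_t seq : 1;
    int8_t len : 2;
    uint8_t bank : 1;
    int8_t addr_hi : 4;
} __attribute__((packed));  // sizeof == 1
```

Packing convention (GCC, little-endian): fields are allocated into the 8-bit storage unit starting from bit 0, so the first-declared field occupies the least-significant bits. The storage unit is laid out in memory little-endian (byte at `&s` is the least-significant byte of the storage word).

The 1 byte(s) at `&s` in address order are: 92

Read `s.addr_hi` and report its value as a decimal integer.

[0]=0x92 (little-endian) → word 0x92
seq:1 @ bit 0 → (0x92>>0)&0x1 = 0x0
len:2 @ bit 1 → (0x92>>1)&0x3 = 0x1
bank:1 @ bit 3 → (0x92>>3)&0x1 = 0x0
addr_hi:4 @ bit 4 → (0x92>>4)&0xf = 0x9  ←
addr_hi signed 4b, MSB=1: 9 - 16 = -7

-7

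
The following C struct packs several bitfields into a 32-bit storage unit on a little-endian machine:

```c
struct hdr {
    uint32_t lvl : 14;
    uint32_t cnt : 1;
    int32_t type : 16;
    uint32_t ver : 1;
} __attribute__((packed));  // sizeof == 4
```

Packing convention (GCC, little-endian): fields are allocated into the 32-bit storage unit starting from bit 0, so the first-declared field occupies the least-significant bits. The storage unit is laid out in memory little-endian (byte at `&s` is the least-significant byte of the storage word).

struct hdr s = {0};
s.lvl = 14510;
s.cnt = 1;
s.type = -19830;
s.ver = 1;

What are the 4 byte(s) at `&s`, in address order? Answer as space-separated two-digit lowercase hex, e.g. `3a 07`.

ae 78 45 d9

[0+:14] lvl=14510 & 0x3fff = 0x38ae; word=0x000038ae
[14+:1] cnt=1 & 0x1 = 0x1; word=0x000078ae
[15+:16] type=-19830 & 0xffff = 0xb28a; word=0x594578ae
[31+:1] ver=1 & 0x1 = 0x1; word=0xd94578ae
word = 0xd94578ae → little-endian bytes:
  [0]=0xae  [1]=0x78  [2]=0x45  [3]=0xd9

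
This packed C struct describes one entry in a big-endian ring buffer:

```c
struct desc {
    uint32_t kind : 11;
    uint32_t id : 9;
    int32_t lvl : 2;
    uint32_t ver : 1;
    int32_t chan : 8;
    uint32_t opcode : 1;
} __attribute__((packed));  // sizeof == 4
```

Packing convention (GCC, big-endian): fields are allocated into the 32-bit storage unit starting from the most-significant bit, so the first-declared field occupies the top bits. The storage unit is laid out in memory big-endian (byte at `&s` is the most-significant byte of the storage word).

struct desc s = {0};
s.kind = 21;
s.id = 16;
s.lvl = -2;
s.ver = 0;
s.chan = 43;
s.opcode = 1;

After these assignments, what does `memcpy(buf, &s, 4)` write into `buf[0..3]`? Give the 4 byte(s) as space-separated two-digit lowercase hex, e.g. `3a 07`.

kind (11b) val=21 bits=0x15 at bit 21: 0x02a00000
id (9b) val=16 bits=0x10 at bit 12: 0x02a10000
lvl (2b) val=-2 bits=0x2 at bit 10: 0x02a10800
ver (1b) val=0 bits=0x0 at bit 9: 0x02a10800
chan (8b) val=43 bits=0x2b at bit 1: 0x02a10856
opcode (1b) val=1 bits=0x1 at bit 0: 0x02a10857
word = 0x02a10857 → big-endian bytes:
  [0]=0x02  [1]=0xa1  [2]=0x08  [3]=0x57

02 a1 08 57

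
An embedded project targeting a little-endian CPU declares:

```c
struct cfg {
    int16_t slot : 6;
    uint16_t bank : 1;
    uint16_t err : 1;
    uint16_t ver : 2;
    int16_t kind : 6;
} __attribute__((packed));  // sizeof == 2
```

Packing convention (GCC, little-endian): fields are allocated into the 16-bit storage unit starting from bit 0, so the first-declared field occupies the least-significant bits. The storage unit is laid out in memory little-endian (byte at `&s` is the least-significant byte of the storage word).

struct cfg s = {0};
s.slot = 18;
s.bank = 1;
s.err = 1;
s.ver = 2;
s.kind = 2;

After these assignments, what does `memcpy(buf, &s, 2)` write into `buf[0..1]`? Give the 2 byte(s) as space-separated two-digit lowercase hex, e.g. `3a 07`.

slot:6 = 18 → 0x12 << 0 → word 0x0012
bank:1 = 1 → 0x1 << 6 → word 0x0052
err:1 = 1 → 0x1 << 7 → word 0x00d2
ver:2 = 2 → 0x2 << 8 → word 0x02d2
kind:6 = 2 → 0x2 << 10 → word 0x0ad2
word = 0x0ad2 → little-endian bytes:
  [0]=0xd2  [1]=0x0a

d2 0a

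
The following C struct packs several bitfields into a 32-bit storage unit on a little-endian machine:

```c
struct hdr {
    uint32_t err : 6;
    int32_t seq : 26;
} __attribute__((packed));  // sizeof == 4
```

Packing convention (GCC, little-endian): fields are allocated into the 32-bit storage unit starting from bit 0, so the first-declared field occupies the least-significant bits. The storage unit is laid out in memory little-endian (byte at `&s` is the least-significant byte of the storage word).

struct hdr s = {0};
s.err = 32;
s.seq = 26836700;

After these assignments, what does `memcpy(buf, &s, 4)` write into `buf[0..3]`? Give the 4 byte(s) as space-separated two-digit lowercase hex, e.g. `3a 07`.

20 b7 5f 66

err (6b) val=32 bits=0x20 at bit 0: 0x00000020
seq (26b) val=26836700 bits=0x1997edc at bit 6: 0x665fb720
word = 0x665fb720 → little-endian bytes:
  [0]=0x20  [1]=0xb7  [2]=0x5f  [3]=0x66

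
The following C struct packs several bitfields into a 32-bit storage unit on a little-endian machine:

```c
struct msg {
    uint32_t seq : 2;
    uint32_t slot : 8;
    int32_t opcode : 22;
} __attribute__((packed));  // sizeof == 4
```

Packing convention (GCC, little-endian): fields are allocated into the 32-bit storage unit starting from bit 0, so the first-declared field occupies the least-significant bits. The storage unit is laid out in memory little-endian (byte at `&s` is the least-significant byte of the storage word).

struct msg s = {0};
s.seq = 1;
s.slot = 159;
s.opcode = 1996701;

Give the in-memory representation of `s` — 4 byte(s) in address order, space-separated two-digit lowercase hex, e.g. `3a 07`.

seq:2 = 1 → 0x1 << 0 → word 0x00000001
slot:8 = 159 → 0x9f << 2 → word 0x0000027d
opcode:22 = 1996701 → 0x1e779d << 10 → word 0x79de767d
word = 0x79de767d → little-endian bytes:
  [0]=0x7d  [1]=0x76  [2]=0xde  [3]=0x79

7d 76 de 79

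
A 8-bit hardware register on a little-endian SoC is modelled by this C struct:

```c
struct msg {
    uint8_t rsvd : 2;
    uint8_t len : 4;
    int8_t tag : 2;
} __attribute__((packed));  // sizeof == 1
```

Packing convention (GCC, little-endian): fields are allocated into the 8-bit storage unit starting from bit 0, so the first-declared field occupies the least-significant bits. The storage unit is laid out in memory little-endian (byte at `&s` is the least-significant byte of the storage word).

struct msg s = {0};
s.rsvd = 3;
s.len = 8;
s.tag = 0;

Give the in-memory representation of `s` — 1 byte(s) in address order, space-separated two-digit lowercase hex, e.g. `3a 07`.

rsvd (2b) val=3 bits=0x3 at bit 0: 0x03
len (4b) val=8 bits=0x8 at bit 2: 0x23
tag (2b) val=0 bits=0x0 at bit 6: 0x23
word = 0x23 → little-endian bytes:
  [0]=0x23

23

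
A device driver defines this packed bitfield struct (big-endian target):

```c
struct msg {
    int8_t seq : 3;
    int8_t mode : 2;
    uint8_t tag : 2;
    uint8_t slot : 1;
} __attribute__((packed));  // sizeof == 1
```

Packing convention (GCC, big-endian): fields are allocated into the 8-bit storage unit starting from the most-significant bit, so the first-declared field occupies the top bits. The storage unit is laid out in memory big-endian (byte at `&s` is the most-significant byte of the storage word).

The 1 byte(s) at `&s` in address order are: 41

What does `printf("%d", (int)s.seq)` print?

[0]=0x41 (big-endian) → word 0x41
seq [5+:3] = (word>>5) & 0x7 = 2  ←
mode [3+:2] = (word>>3) & 0x3 = 0
tag [1+:2] = (word>>1) & 0x3 = 0
slot [0+:1] = (word>>0) & 0x1 = 1
seq signed 3b, MSB=0: value = 2

2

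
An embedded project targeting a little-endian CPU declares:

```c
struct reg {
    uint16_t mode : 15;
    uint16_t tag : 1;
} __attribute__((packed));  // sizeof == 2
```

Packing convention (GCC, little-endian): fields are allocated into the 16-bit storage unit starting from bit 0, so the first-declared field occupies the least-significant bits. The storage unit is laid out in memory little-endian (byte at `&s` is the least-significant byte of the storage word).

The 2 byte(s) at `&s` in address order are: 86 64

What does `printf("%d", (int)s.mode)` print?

[0]=0x86 [1]=0x64 (little-endian) → word 0x6486
mode [0+:15] = (word>>0) & 0x7fff = 25734  ←
tag [15+:1] = (word>>15) & 0x1 = 0

25734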